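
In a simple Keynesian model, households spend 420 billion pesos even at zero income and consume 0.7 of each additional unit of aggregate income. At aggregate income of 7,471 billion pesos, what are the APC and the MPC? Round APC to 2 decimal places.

APC = 0.76; MPC = 0.7

MPC = 0.7 (the slope of the consumption function)
C = 420 + 0.7(7471) = 5649.7, so APC = 5649.7/7471 = 0.76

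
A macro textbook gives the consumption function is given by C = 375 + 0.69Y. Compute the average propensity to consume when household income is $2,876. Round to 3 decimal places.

C = 375 + 0.69(2876) = 2359.44
APC = C/Y = 2359.44/2876 = 0.820

APC = 0.820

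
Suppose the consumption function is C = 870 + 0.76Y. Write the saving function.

S = -870 + 0.24Y

S = Y − C = Y − (870 + 0.76Y) = -870 + (1 − 0.76)Y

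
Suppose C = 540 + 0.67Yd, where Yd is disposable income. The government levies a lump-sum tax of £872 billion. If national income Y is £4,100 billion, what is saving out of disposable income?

S = 525.24

Yd = Y − T = 4100 − 872 = 3228
C = 540 + 0.67(3228) = 540 + 2162.76 = 2702.76
S = Yd − C = 3228 − 2702.76 = 525.24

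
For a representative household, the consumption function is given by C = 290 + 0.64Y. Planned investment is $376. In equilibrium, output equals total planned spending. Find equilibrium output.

Y = 1850

Y = C + I = 290 + 0.64Y + 376
Y − 0.64Y = 666
0.36Y = 666, so Y = 666/0.36 = 1850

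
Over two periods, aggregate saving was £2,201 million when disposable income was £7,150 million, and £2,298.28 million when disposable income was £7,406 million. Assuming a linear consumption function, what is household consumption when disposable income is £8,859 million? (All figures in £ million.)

MPS = ΔS/ΔY = (2298.28 − 2201)/(7406 − 7150) = 97.28/256 = 0.38
MPC = 1 − MPS = 0.62
Autonomous saving = 2201 − 0.38(7150) = -516, so a = 516
C = 516 + 0.62(8859) = 516 + 5492.58 = 6008.58

C = 6008.58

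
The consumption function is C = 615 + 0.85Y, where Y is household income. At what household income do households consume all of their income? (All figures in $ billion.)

Y = 4100

At break-even, C = Y: 615 + 0.85Y = Y
0.15Y = 615, so Y = 615/0.15 = 4100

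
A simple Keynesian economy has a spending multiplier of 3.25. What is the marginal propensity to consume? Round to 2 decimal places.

MPC = 0.69

k = 1/(1 − MPC), so 1 − MPC = 1/k = 1/3.25 = 0.3077
MPC = 1 − 0.3077 = 0.69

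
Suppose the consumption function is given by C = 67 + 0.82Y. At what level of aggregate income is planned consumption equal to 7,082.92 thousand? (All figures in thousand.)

Y = 8556

67 + 0.82Y = 7082.92
0.82Y = 7015.92, so Y = 7015.92/0.82 = 8556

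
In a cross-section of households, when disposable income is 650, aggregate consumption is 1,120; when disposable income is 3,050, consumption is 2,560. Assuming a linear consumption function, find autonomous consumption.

a = 730

MPC = ΔC/ΔY = (2560 − 1120)/(3050 − 650) = 1440/2400 = 0.6
a = C − MPC·Y = 1120 − 0.6(650) = 1120 − 390 = 730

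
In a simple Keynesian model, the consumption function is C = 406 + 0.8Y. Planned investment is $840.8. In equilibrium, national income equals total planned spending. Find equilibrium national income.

Y = 6234

Y = C + I = 406 + 0.8Y + 840.8
Y − 0.8Y = 1246.8
0.2Y = 1246.8, so Y = 1246.8/0.2 = 6234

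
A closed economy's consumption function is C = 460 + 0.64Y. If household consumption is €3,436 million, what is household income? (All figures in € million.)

460 + 0.64Y = 3436
0.64Y = 2976, so Y = 2976/0.64 = 4650

Y = 4650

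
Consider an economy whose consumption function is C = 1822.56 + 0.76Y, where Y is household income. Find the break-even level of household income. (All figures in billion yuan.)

Y = 7594

At break-even, C = Y: 1822.56 + 0.76Y = Y
0.24Y = 1822.56, so Y = 1822.56/0.24 = 7594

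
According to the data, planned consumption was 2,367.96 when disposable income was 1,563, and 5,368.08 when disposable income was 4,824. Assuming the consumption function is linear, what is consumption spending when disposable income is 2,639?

MPC = (5368.08 − 2367.96)/(4824 − 1563) = 3000.12/3261 = 0.92
a = 2367.96 − 0.92(1563) = 2367.96 − 1437.96 = 930
C = 930 + 0.92(2639) = 930 + 2427.88 = 3357.88

C = 3357.88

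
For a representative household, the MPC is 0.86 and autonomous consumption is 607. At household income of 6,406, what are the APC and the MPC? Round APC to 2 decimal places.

MPC = 0.86 (the slope of the consumption function)
C = 607 + 0.86(6406) = 6116.16, so APC = 6116.16/6406 = 0.95

APC = 0.95; MPC = 0.86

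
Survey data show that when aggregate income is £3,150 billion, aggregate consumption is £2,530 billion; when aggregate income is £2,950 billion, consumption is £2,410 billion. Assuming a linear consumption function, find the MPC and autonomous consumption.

MPC = 0.6; a = 640

MPC = ΔC/ΔY = (2530 − 2410)/(3150 − 2950) = 120/200 = 0.6
a = C − MPC·Y = 2410 − 0.6(2950) = 2410 − 1770 = 640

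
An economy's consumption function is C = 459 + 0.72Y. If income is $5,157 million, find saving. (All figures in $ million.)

S = 984.96

C = 459 + 0.72(5157) = 459 + 3713.04 = 4172.04
S = Y − C = 5157 − 4172.04 = 984.96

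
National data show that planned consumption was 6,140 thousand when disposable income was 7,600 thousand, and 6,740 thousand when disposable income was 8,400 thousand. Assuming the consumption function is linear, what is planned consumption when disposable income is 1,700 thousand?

C = 1715

MPC = (6740 − 6140)/(8400 − 7600) = 600/800 = 0.75
a = 6140 − 0.75(7600) = 6140 − 5700 = 440
C = 440 + 0.75(1700) = 440 + 1275 = 1715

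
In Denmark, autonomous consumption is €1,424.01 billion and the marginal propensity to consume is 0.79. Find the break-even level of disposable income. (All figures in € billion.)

At break-even, C = Y: 1424.01 + 0.79Y = Y
0.21Y = 1424.01, so Y = 1424.01/0.21 = 6781

Y = 6781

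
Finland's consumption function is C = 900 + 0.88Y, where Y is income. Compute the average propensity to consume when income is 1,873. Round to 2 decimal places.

APC = 1.36

C = 900 + 0.88(1873) = 2548.24
APC = C/Y = 2548.24/1873 = 1.36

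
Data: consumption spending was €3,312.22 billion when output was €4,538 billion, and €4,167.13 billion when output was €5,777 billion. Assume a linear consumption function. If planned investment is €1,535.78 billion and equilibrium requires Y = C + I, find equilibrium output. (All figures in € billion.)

MPC = (4167.13 − 3312.22)/(5777 − 4538) = 854.91/1239 = 0.69
a = 3312.22 − 0.69(4538) = 181
Equilibrium: Y = 181 + 0.69Y + 1535.78
0.31Y = 1716.78, so Y = 1716.78/0.31 = 5538

Y = 5538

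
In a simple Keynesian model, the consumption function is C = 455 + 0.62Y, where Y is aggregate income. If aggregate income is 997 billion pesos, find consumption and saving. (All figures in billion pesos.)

C = 1073.14; S = -76.14

C = 455 + 0.62(997) = 455 + 618.14 = 1073.14
S = Y − C = 997 − 1073.14 = -76.14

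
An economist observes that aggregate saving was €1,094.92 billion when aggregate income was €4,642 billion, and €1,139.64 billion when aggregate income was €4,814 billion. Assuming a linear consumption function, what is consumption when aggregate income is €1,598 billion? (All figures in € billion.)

MPS = ΔS/ΔY = (1139.64 − 1094.92)/(4814 − 4642) = 44.72/172 = 0.26
MPC = 1 − MPS = 0.74
Autonomous saving = 1094.92 − 0.26(4642) = -112, so a = 112
C = 112 + 0.74(1598) = 112 + 1182.52 = 1294.52

C = 1294.52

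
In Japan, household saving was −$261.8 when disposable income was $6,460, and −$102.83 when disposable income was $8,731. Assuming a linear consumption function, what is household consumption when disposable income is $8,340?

C = 8470.2

MPS = ΔS/ΔY = (-102.83 − (-261.8))/(8731 − 6460) = 158.97/2271 = 0.07
MPC = 1 − MPS = 0.93
Autonomous saving = -261.8 − 0.07(6460) = -714, so a = 714
C = 714 + 0.93(8340) = 714 + 7756.2 = 8470.2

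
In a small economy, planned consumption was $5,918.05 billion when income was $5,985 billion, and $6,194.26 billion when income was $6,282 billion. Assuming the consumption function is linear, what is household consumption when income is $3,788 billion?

C = 3874.84

MPC = (6194.26 − 5918.05)/(6282 − 5985) = 276.21/297 = 0.93
a = 5918.05 − 0.93(5985) = 5918.05 − 5566.05 = 352
C = 352 + 0.93(3788) = 352 + 3522.84 = 3874.84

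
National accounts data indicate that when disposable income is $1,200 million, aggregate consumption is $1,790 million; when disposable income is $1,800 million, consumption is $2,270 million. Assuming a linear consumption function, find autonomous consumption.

MPC = ΔC/ΔY = (2270 − 1790)/(1800 − 1200) = 480/600 = 0.8
a = C − MPC·Y = 1790 − 0.8(1200) = 1790 − 960 = 830

a = 830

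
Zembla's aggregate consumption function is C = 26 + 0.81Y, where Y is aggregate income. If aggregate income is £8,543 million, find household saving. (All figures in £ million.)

C = 26 + 0.81(8543) = 26 + 6919.83 = 6945.83
S = Y − C = 8543 − 6945.83 = 1597.17

S = 1597.17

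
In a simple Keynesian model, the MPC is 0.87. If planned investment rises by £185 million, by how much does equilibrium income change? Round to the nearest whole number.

ΔY ≈ 1423

The multiplier is 1/(1 − MPC) = 1/0.13.
ΔY = 185/0.13 = 1423.08 ≈ 1423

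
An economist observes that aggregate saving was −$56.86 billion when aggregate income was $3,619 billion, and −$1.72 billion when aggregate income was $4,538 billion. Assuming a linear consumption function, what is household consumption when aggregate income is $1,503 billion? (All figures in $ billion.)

MPS = ΔS/ΔY = (-1.72 − (-56.86))/(4538 − 3619) = 55.14/919 = 0.06
MPC = 1 − MPS = 0.94
Autonomous saving = -56.86 − 0.06(3619) = -274, so a = 274
C = 274 + 0.94(1503) = 274 + 1412.82 = 1686.82

C = 1686.82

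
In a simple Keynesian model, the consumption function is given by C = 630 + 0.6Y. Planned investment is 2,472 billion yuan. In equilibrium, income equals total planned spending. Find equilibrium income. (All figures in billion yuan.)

Y = 7755

Y = C + I = 630 + 0.6Y + 2472
Y − 0.6Y = 3102
0.4Y = 3102, so Y = 3102/0.4 = 7755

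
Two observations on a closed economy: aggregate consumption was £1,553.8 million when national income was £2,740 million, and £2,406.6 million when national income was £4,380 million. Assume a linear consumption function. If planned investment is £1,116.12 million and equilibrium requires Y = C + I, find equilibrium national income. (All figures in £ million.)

Y = 2594

MPC = (2406.6 − 1553.8)/(4380 − 2740) = 852.8/1640 = 0.52
a = 1553.8 − 0.52(2740) = 129
Equilibrium: Y = 129 + 0.52Y + 1116.12
0.48Y = 1245.12, so Y = 1245.12/0.48 = 2594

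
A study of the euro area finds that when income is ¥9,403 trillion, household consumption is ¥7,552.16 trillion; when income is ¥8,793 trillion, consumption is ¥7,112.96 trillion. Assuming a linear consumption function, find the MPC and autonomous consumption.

MPC = 0.72; a = 782

MPC = ΔC/ΔY = (7552.16 − 7112.96)/(9403 − 8793) = 439.2/610 = 0.72
a = C − MPC·Y = 7112.96 − 0.72(8793) = 7112.96 − 6330.96 = 782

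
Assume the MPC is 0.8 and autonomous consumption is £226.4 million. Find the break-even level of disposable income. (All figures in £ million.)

Y = 1132

At break-even, C = Y: 226.4 + 0.8Y = Y
0.2Y = 226.4, so Y = 226.4/0.2 = 1132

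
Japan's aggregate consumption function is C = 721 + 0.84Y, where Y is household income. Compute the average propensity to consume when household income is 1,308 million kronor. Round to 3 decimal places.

C = 721 + 0.84(1308) = 1819.72
APC = C/Y = 1819.72/1308 = 1.391

APC = 1.391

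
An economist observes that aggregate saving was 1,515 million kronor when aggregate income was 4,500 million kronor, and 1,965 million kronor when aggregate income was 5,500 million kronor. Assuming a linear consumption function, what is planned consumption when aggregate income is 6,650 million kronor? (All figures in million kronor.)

C = 4167.5

MPS = ΔS/ΔY = (1965 − 1515)/(5500 − 4500) = 450/1000 = 0.45
MPC = 1 − MPS = 0.55
Autonomous saving = 1515 − 0.45(4500) = -510, so a = 510
C = 510 + 0.55(6650) = 510 + 3657.5 = 4167.5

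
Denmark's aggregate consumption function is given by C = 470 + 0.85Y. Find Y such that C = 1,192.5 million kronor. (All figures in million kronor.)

470 + 0.85Y = 1192.5
0.85Y = 722.5, so Y = 722.5/0.85 = 850

Y = 850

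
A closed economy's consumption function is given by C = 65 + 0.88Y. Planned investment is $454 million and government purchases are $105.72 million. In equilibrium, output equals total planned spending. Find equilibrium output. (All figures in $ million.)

Y = C + I + G = 65 + 0.88Y + 454 + 105.72
Y − 0.88Y = 624.72
0.12Y = 624.72, so Y = 624.72/0.12 = 5206

Y = 5206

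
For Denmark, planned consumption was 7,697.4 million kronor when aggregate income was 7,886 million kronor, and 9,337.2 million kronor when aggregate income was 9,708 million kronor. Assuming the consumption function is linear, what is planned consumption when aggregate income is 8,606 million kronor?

C = 8345.4

MPC = (9337.2 − 7697.4)/(9708 − 7886) = 1639.8/1822 = 0.9
a = 7697.4 − 0.9(7886) = 7697.4 − 7097.4 = 600
C = 600 + 0.9(8606) = 600 + 7745.4 = 8345.4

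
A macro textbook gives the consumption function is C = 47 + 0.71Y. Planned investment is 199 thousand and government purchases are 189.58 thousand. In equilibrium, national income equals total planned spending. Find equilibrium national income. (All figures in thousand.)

Y = C + I + G = 47 + 0.71Y + 199 + 189.58
Y − 0.71Y = 435.58
0.29Y = 435.58, so Y = 435.58/0.29 = 1502

Y = 1502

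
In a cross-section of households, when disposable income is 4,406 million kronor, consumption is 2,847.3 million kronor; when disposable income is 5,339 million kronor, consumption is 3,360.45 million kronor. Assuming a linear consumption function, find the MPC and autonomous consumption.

MPC = ΔC/ΔY = (3360.45 − 2847.3)/(5339 − 4406) = 513.15/933 = 0.55
a = C − MPC·Y = 2847.3 − 0.55(4406) = 2847.3 − 2423.3 = 424

MPC = 0.55; a = 424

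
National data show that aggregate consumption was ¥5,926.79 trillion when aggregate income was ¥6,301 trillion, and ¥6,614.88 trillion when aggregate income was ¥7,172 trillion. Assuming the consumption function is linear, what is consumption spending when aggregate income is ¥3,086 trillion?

C = 3386.94

MPC = (6614.88 − 5926.79)/(7172 − 6301) = 688.09/871 = 0.79
a = 5926.79 − 0.79(6301) = 5926.79 − 4977.79 = 949
C = 949 + 0.79(3086) = 949 + 2437.94 = 3386.94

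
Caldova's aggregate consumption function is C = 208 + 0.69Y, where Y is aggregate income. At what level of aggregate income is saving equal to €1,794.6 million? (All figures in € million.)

Y = 6460

S = Y − C = -208 + 0.31Y
-208 + 0.31Y = 1794.6, so 0.31Y = 2002.6 and Y = 6460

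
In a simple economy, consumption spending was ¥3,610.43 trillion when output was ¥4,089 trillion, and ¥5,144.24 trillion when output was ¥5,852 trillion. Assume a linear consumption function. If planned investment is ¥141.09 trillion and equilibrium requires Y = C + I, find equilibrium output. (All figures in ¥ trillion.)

MPC = (5144.24 − 3610.43)/(5852 − 4089) = 1533.81/1763 = 0.87
a = 3610.43 − 0.87(4089) = 53
Equilibrium: Y = 53 + 0.87Y + 141.09
0.13Y = 194.09, so Y = 194.09/0.13 = 1493

Y = 1493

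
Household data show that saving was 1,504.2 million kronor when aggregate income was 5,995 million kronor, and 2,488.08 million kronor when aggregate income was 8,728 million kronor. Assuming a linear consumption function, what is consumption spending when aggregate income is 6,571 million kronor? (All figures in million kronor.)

MPS = ΔS/ΔY = (2488.08 − 1504.2)/(8728 − 5995) = 983.88/2733 = 0.36
MPC = 1 − MPS = 0.64
Autonomous saving = 1504.2 − 0.36(5995) = -654, so a = 654
C = 654 + 0.64(6571) = 654 + 4205.44 = 4859.44

C = 4859.44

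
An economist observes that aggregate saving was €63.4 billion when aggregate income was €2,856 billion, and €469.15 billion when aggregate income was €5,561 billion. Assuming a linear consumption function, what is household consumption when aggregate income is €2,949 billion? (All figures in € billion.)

C = 2871.65

MPS = ΔS/ΔY = (469.15 − 63.4)/(5561 − 2856) = 405.75/2705 = 0.15
MPC = 1 − MPS = 0.85
Autonomous saving = 63.4 − 0.15(2856) = -365, so a = 365
C = 365 + 0.85(2949) = 365 + 2506.65 = 2871.65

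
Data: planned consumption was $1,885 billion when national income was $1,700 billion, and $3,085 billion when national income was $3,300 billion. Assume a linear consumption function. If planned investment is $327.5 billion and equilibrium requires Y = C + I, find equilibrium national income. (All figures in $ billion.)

MPC = (3085 − 1885)/(3300 − 1700) = 1200/1600 = 0.75
a = 1885 − 0.75(1700) = 610
Equilibrium: Y = 610 + 0.75Y + 327.5
0.25Y = 937.5, so Y = 937.5/0.25 = 3750

Y = 3750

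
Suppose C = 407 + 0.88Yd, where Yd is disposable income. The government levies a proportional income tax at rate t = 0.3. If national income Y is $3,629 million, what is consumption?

Yd = (1 − 0.3)(3629) = 0.7(3629) = 2540.3
C = 407 + 0.88(2540.3) = 407 + 2235.464 = 2642.464

C = 2642.464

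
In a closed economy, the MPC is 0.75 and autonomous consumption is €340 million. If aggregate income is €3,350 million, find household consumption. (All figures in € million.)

C = 2852.5

C = 340 + 0.75(3350) = 340 + 2512.5 = 2852.5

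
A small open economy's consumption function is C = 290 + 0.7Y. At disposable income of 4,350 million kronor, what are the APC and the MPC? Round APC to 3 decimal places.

MPC = 0.7 (the slope of the consumption function)
C = 290 + 0.7(4350) = 3335, so APC = 3335/4350 = 0.767

APC = 0.767; MPC = 0.7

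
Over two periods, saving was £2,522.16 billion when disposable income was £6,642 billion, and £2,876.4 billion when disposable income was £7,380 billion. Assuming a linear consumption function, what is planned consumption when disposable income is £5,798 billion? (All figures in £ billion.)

MPS = ΔS/ΔY = (2876.4 − 2522.16)/(7380 − 6642) = 354.24/738 = 0.48
MPC = 1 − MPS = 0.52
Autonomous saving = 2522.16 − 0.48(6642) = -666, so a = 666
C = 666 + 0.52(5798) = 666 + 3014.96 = 3680.96

C = 3680.96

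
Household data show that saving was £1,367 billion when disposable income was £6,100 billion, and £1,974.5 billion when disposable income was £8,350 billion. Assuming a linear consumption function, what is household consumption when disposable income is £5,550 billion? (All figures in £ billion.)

MPS = ΔS/ΔY = (1974.5 − 1367)/(8350 − 6100) = 607.5/2250 = 0.27
MPC = 1 − MPS = 0.73
Autonomous saving = 1367 − 0.27(6100) = -280, so a = 280
C = 280 + 0.73(5550) = 280 + 4051.5 = 4331.5

C = 4331.5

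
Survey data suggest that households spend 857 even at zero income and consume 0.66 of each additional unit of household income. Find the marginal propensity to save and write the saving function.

MPS = 1 − MPC = 1 − 0.66 = 0.34
S = Y − C = -857 + 0.34Y

MPS = 0.34; S = -857 + 0.34Y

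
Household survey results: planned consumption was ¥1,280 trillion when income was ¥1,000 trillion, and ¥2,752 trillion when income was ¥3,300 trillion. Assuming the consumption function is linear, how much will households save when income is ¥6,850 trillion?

MPC = (2752 − 1280)/(3300 − 1000) = 1472/2300 = 0.64
a = 1280 − 0.64(1000) = 1280 − 640 = 640
C = 640 + 0.64(6850) = 5024
S = 6850 − 5024 = 1826

S = 1826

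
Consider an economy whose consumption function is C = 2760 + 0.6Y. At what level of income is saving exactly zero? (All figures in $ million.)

At break-even, C = Y: 2760 + 0.6Y = Y
0.4Y = 2760, so Y = 2760/0.4 = 6900

Y = 6900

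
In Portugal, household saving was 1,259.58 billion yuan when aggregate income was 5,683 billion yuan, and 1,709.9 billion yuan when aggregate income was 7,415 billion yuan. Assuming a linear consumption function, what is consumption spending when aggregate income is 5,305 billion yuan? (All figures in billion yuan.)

C = 4143.7

MPS = ΔS/ΔY = (1709.9 − 1259.58)/(7415 − 5683) = 450.32/1732 = 0.26
MPC = 1 − MPS = 0.74
Autonomous saving = 1259.58 − 0.26(5683) = -218, so a = 218
C = 218 + 0.74(5305) = 218 + 3925.7 = 4143.7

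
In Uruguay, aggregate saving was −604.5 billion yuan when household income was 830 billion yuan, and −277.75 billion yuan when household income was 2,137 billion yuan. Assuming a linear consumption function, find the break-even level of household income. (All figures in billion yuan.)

MPS = ΔS/ΔY = (-277.75 − (-604.5))/(2137 − 830) = 326.75/1307 = 0.25
MPC = 1 − MPS = 0.75
From S(830) = -604.5: −a + 0.25(830) = -604.5, so a = 207.5 − (-604.5) = 812
Break-even (S = 0): Y = a/MPS = 812/0.25 = 3248

Y = 3248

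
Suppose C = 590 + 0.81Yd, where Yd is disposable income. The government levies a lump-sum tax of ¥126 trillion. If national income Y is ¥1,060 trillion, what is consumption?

C = 1346.54

Yd = Y − T = 1060 − 126 = 934
C = 590 + 0.81(934) = 590 + 756.54 = 1346.54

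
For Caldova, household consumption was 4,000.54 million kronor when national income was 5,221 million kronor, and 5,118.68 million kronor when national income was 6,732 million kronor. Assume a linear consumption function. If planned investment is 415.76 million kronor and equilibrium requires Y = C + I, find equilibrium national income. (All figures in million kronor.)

MPC = (5118.68 − 4000.54)/(6732 − 5221) = 1118.14/1511 = 0.74
a = 4000.54 − 0.74(5221) = 137
Equilibrium: Y = 137 + 0.74Y + 415.76
0.26Y = 552.76, so Y = 552.76/0.26 = 2126

Y = 2126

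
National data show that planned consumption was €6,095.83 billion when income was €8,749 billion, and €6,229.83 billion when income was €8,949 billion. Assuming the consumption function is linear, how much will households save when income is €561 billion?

S = -48.87

MPC = (6229.83 − 6095.83)/(8949 − 8749) = 134/200 = 0.67
a = 6095.83 − 0.67(8749) = 6095.83 − 5861.83 = 234
C = 234 + 0.67(561) = 609.87
S = 561 − 609.87 = -48.87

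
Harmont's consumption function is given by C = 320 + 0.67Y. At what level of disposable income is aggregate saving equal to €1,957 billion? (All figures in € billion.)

Y = 6900

S = Y − C = -320 + 0.33Y
-320 + 0.33Y = 1957, so 0.33Y = 2277 and Y = 6900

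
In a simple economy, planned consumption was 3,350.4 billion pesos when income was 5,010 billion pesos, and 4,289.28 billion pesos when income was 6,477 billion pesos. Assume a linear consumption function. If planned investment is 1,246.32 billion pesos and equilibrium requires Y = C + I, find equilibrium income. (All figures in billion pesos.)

Y = 3862

MPC = (4289.28 − 3350.4)/(6477 − 5010) = 938.88/1467 = 0.64
a = 3350.4 − 0.64(5010) = 144
Equilibrium: Y = 144 + 0.64Y + 1246.32
0.36Y = 1390.32, so Y = 1390.32/0.36 = 3862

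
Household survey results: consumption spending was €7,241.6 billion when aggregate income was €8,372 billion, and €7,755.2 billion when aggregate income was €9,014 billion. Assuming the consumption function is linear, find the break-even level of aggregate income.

Y = 2720

MPC = (7755.2 − 7241.6)/(9014 − 8372) = 513.6/642 = 0.8
a = 7241.6 − 0.8(8372) = 7241.6 − 6697.6 = 544
Break-even: Y = a/(1−MPC) = 544/0.2 = 2720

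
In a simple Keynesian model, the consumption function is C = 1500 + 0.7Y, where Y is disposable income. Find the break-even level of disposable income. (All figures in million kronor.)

Y = 5000

At break-even, C = Y: 1500 + 0.7Y = Y
0.3Y = 1500, so Y = 1500/0.3 = 5000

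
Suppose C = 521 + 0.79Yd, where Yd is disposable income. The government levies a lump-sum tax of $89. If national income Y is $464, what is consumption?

Yd = Y − T = 464 − 89 = 375
C = 521 + 0.79(375) = 521 + 296.25 = 817.25

C = 817.25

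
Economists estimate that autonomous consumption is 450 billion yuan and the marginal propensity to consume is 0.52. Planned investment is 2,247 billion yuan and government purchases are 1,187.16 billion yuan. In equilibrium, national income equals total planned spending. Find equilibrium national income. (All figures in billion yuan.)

Y = 8092

Y = C + I + G = 450 + 0.52Y + 2247 + 1187.16
Y − 0.52Y = 3884.16
0.48Y = 3884.16, so Y = 3884.16/0.48 = 8092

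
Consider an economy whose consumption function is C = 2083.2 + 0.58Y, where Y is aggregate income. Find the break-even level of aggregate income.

At break-even, C = Y: 2083.2 + 0.58Y = Y
0.42Y = 2083.2, so Y = 2083.2/0.42 = 4960

Y = 4960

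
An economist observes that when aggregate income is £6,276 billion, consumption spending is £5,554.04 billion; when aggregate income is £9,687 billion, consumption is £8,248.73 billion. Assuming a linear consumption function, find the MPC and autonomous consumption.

MPC = ΔC/ΔY = (8248.73 − 5554.04)/(9687 − 6276) = 2694.69/3411 = 0.79
a = C − MPC·Y = 5554.04 − 0.79(6276) = 5554.04 − 4958.04 = 596

MPC = 0.79; a = 596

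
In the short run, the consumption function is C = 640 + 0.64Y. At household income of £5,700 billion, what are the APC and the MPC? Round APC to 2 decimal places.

APC = 0.75; MPC = 0.64

MPC = 0.64 (the slope of the consumption function)
C = 640 + 0.64(5700) = 4288, so APC = 4288/5700 = 0.75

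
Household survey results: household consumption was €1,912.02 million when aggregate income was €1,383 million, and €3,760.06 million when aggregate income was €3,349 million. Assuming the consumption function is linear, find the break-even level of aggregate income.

Y = 10200

MPC = (3760.06 − 1912.02)/(3349 − 1383) = 1848.04/1966 = 0.94
a = 1912.02 − 0.94(1383) = 1912.02 − 1300.02 = 612
Break-even: Y = a/(1−MPC) = 612/0.06 = 10200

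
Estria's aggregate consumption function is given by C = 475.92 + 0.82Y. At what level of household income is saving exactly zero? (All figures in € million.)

Y = 2644

At break-even, C = Y: 475.92 + 0.82Y = Y
0.18Y = 475.92, so Y = 475.92/0.18 = 2644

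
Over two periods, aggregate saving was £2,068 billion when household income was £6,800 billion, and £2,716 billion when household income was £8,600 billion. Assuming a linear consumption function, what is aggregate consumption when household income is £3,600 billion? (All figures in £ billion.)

MPS = ΔS/ΔY = (2716 − 2068)/(8600 − 6800) = 648/1800 = 0.36
MPC = 1 − MPS = 0.64
Autonomous saving = 2068 − 0.36(6800) = -380, so a = 380
C = 380 + 0.64(3600) = 380 + 2304 = 2684

C = 2684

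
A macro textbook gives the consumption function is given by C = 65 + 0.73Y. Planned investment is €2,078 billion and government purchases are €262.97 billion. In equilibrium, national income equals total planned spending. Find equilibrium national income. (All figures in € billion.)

Y = C + I + G = 65 + 0.73Y + 2078 + 262.97
Y − 0.73Y = 2405.97
0.27Y = 2405.97, so Y = 2405.97/0.27 = 8911

Y = 8911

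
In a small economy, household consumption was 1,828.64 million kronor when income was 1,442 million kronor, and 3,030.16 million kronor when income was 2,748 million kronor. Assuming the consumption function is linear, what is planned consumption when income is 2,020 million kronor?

C = 2360.4

MPC = (3030.16 − 1828.64)/(2748 − 1442) = 1201.52/1306 = 0.92
a = 1828.64 − 0.92(1442) = 1828.64 − 1326.64 = 502
C = 502 + 0.92(2020) = 502 + 1858.4 = 2360.4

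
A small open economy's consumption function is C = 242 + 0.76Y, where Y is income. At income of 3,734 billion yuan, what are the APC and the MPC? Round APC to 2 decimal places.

APC = 0.82; MPC = 0.76

MPC = 0.76 (the slope of the consumption function)
C = 242 + 0.76(3734) = 3079.84, so APC = 3079.84/3734 = 0.82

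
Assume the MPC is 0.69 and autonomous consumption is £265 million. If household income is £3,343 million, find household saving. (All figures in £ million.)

S = 771.33

C = 265 + 0.69(3343) = 265 + 2306.67 = 2571.67
S = Y − C = 3343 − 2571.67 = 771.33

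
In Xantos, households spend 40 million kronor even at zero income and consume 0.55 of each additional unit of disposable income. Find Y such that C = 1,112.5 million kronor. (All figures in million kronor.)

40 + 0.55Y = 1112.5
0.55Y = 1072.5, so Y = 1072.5/0.55 = 1950

Y = 1950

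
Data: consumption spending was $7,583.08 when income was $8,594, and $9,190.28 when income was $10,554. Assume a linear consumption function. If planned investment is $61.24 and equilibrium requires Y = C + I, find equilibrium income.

Y = 3318

MPC = (9190.28 − 7583.08)/(10554 − 8594) = 1607.2/1960 = 0.82
a = 7583.08 − 0.82(8594) = 536
Equilibrium: Y = 536 + 0.82Y + 61.24
0.18Y = 597.24, so Y = 597.24/0.18 = 3318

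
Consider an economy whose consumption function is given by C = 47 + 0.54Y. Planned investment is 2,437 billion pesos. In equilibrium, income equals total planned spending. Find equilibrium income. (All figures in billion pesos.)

Y = C + I = 47 + 0.54Y + 2437
Y − 0.54Y = 2484
0.46Y = 2484, so Y = 2484/0.46 = 5400

Y = 5400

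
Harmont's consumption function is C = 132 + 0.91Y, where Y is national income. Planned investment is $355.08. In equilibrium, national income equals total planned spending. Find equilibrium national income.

Y = 5412

Y = C + I = 132 + 0.91Y + 355.08
Y − 0.91Y = 487.08
0.09Y = 487.08, so Y = 487.08/0.09 = 5412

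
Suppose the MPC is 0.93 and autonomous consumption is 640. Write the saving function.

S = Y − C = Y − (640 + 0.93Y) = -640 + (1 − 0.93)Y

S = -640 + 0.07Y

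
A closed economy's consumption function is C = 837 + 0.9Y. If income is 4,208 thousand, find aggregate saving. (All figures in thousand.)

S = -416.2

C = 837 + 0.9(4208) = 837 + 3787.2 = 4624.2
S = Y − C = 4208 − 4624.2 = -416.2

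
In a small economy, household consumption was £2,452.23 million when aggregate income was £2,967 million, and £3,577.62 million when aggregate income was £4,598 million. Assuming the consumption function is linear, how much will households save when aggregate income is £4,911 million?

MPC = (3577.62 − 2452.23)/(4598 − 2967) = 1125.39/1631 = 0.69
a = 2452.23 − 0.69(2967) = 2452.23 − 2047.23 = 405
C = 405 + 0.69(4911) = 3793.59
S = 4911 − 3793.59 = 1117.41

S = 1117.41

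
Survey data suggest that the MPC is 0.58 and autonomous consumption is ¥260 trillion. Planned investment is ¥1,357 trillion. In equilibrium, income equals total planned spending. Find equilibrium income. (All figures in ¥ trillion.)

Y = C + I = 260 + 0.58Y + 1357
Y − 0.58Y = 1617
0.42Y = 1617, so Y = 1617/0.42 = 3850

Y = 3850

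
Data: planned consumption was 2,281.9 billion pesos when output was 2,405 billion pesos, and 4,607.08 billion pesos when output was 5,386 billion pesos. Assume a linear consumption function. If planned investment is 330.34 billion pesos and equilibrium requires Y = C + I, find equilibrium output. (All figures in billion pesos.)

Y = 3347

MPC = (4607.08 − 2281.9)/(5386 − 2405) = 2325.18/2981 = 0.78
a = 2281.9 − 0.78(2405) = 406
Equilibrium: Y = 406 + 0.78Y + 330.34
0.22Y = 736.34, so Y = 736.34/0.22 = 3347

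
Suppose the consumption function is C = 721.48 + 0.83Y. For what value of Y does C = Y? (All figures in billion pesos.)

At break-even, C = Y: 721.48 + 0.83Y = Y
0.17Y = 721.48, so Y = 721.48/0.17 = 4244

Y = 4244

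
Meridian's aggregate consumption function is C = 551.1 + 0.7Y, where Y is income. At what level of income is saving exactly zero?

Y = 1837

At break-even, C = Y: 551.1 + 0.7Y = Y
0.3Y = 551.1, so Y = 551.1/0.3 = 1837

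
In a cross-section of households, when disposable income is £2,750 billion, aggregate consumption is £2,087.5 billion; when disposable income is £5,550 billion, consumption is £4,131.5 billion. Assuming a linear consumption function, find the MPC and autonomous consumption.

MPC = ΔC/ΔY = (4131.5 − 2087.5)/(5550 − 2750) = 2044/2800 = 0.73
a = C − MPC·Y = 2087.5 − 0.73(2750) = 2087.5 − 2007.5 = 80

MPC = 0.73; a = 80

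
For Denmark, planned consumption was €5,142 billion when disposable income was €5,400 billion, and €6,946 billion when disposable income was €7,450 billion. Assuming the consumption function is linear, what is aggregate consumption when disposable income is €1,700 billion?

MPC = (6946 − 5142)/(7450 − 5400) = 1804/2050 = 0.88
a = 5142 − 0.88(5400) = 5142 − 4752 = 390
C = 390 + 0.88(1700) = 390 + 1496 = 1886

C = 1886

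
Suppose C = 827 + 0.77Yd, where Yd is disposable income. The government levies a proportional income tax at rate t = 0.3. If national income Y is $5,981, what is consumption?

Yd = (1 − 0.3)(5981) = 0.7(5981) = 4186.7
C = 827 + 0.77(4186.7) = 827 + 3223.759 = 4050.759

C = 4050.759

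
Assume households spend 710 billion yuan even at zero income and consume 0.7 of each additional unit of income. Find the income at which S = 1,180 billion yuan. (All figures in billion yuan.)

Y = 6300

S = Y − C = -710 + 0.3Y
-710 + 0.3Y = 1180, so 0.3Y = 1890 and Y = 6300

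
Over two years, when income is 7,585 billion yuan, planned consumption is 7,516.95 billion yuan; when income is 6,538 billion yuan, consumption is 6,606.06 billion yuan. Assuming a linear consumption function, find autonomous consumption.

MPC = ΔC/ΔY = (7516.95 − 6606.06)/(7585 − 6538) = 910.89/1047 = 0.87
a = C − MPC·Y = 6606.06 − 0.87(6538) = 6606.06 − 5688.06 = 918

a = 918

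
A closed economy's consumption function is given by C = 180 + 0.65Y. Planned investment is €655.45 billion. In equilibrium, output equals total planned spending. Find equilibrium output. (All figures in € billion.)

Y = 2387

Y = C + I = 180 + 0.65Y + 655.45
Y − 0.65Y = 835.45
0.35Y = 835.45, so Y = 835.45/0.35 = 2387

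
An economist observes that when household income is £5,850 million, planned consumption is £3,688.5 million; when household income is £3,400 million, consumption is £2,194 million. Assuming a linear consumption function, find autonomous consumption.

MPC = ΔC/ΔY = (3688.5 − 2194)/(5850 − 3400) = 1494.5/2450 = 0.61
a = C − MPC·Y = 2194 − 0.61(3400) = 2194 − 2074 = 120

a = 120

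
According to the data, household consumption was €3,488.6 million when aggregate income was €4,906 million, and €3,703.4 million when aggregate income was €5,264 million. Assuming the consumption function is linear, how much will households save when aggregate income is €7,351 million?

MPC = (3703.4 − 3488.6)/(5264 − 4906) = 214.8/358 = 0.6
a = 3488.6 − 0.6(4906) = 3488.6 − 2943.6 = 545
C = 545 + 0.6(7351) = 4955.6
S = 7351 − 4955.6 = 2395.4

S = 2395.4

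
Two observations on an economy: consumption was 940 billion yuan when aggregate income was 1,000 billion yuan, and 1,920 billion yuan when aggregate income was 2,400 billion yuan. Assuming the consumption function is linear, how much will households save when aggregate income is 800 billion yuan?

MPC = (1920 − 940)/(2400 − 1000) = 980/1400 = 0.7
a = 940 − 0.7(1000) = 940 − 700 = 240
C = 240 + 0.7(800) = 800
S = 800 − 800 = 0

S = 0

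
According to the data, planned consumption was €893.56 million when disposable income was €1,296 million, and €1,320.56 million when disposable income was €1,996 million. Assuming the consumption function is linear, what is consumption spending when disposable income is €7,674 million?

MPC = (1320.56 − 893.56)/(1996 − 1296) = 427/700 = 0.61
a = 893.56 − 0.61(1296) = 893.56 − 790.56 = 103
C = 103 + 0.61(7674) = 103 + 4681.14 = 4784.14

C = 4784.14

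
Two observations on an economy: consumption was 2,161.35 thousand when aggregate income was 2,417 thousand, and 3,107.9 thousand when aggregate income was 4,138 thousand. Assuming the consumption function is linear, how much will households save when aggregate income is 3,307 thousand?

MPC = (3107.9 − 2161.35)/(4138 − 2417) = 946.55/1721 = 0.55
a = 2161.35 − 0.55(2417) = 2161.35 − 1329.35 = 832
C = 832 + 0.55(3307) = 2650.85
S = 3307 − 2650.85 = 656.15

S = 656.15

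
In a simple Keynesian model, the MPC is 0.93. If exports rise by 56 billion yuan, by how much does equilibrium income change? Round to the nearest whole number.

The multiplier is 1/(1 − MPC) = 1/0.07.
ΔY = 56/0.07 = 800.00 ≈ 800

ΔY ≈ 800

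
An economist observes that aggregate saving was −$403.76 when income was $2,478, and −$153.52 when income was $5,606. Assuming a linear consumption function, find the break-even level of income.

Y = 7525

MPS = ΔS/ΔY = (-153.52 − (-403.76))/(5606 − 2478) = 250.24/3128 = 0.08
MPC = 1 − MPS = 0.92
From S(2478) = -403.76: −a + 0.08(2478) = -403.76, so a = 198.24 − (-403.76) = 602
Break-even (S = 0): Y = a/MPS = 602/0.08 = 7525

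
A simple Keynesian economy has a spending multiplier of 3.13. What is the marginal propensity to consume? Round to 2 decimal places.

MPC = 0.68

k = 1/(1 − MPC), so 1 − MPC = 1/k = 1/3.13 = 0.3195
MPC = 1 − 0.3195 = 0.68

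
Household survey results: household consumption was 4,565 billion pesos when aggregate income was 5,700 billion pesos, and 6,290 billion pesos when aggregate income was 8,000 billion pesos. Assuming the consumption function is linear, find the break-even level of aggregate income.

MPC = (6290 − 4565)/(8000 − 5700) = 1725/2300 = 0.75
a = 4565 − 0.75(5700) = 4565 − 4275 = 290
Break-even: Y = a/(1−MPC) = 290/0.25 = 1160

Y = 1160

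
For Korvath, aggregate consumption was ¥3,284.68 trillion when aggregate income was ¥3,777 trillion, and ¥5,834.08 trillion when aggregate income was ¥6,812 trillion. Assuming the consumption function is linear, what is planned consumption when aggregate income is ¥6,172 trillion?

MPC = (5834.08 − 3284.68)/(6812 − 3777) = 2549.4/3035 = 0.84
a = 3284.68 − 0.84(3777) = 3284.68 − 3172.68 = 112
C = 112 + 0.84(6172) = 112 + 5184.48 = 5296.48

C = 5296.48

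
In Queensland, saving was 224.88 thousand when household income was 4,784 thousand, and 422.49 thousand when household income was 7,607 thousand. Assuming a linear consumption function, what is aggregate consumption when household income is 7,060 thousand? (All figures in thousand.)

MPS = ΔS/ΔY = (422.49 − 224.88)/(7607 − 4784) = 197.61/2823 = 0.07
MPC = 1 − MPS = 0.93
Autonomous saving = 224.88 − 0.07(4784) = -110, so a = 110
C = 110 + 0.93(7060) = 110 + 6565.8 = 6675.8

C = 6675.8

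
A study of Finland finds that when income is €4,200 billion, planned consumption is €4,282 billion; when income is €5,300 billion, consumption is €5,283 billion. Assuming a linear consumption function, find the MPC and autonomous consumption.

MPC = 0.91; a = 460

MPC = ΔC/ΔY = (5283 − 4282)/(5300 − 4200) = 1001/1100 = 0.91
a = C − MPC·Y = 4282 − 0.91(4200) = 4282 − 3822 = 460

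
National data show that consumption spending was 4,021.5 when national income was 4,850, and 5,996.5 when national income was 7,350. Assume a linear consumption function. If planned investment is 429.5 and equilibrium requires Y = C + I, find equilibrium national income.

Y = 2950

MPC = (5996.5 − 4021.5)/(7350 − 4850) = 1975/2500 = 0.79
a = 4021.5 − 0.79(4850) = 190
Equilibrium: Y = 190 + 0.79Y + 429.5
0.21Y = 619.5, so Y = 619.5/0.21 = 2950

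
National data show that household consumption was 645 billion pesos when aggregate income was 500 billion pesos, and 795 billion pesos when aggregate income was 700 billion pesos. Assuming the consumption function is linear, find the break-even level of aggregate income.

Y = 1080

MPC = (795 − 645)/(700 − 500) = 150/200 = 0.75
a = 645 − 0.75(500) = 645 − 375 = 270
Break-even: Y = a/(1−MPC) = 270/0.25 = 1080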